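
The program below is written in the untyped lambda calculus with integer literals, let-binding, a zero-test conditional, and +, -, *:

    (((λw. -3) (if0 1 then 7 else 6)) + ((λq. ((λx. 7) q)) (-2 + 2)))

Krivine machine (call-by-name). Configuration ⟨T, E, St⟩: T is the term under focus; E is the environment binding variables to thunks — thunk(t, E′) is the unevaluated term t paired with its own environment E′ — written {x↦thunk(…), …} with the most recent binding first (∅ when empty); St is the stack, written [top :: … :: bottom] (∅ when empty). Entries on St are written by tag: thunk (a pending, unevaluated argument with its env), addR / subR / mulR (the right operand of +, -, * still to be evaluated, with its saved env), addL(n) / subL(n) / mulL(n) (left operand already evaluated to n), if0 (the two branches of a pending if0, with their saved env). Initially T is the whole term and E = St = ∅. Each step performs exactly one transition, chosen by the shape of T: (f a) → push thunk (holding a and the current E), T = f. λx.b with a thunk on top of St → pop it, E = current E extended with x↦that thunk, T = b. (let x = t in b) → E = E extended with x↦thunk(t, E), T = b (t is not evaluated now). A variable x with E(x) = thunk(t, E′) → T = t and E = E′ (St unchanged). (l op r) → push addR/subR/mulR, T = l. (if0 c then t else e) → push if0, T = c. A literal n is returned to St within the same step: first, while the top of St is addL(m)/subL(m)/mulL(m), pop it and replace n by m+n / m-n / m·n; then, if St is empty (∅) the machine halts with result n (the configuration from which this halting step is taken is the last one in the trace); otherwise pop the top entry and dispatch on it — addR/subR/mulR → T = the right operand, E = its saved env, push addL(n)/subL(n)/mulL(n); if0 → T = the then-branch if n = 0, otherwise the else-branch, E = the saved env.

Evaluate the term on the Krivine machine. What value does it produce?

Answer: 4

Execution trace:
[0] [T=(((λw. -3) (if0 1 then 7 else 6)) + ((λq. ((λx. 7) q)) (-2 + 2))) | E=∅ | St=∅]
[1] [T=((λw. -3) (if0 1 then 7 else 6)) | E=∅ | St=[addR]]
[2] [T=(λw. -3) | E=∅ | St=[thunk :: addR]]
[3] [T=-3 | E={w↦thunk((if0 1 then 7 else 6), ∅)} | St=[addR]]
[4] [T=((λq. ((λx. 7) q)) (-2 + 2)) | E=∅ | St=[addL(-3)]]
[5] [T=(λq. ((λx. 7) q)) | E=∅ | St=[thunk :: addL(-3)]]
[6] [T=((λx. 7) q) | E={q↦thunk((-2 + 2), ∅)} | St=[addL(-3)]]
[7] [T=(λx. 7) | E={q↦thunk((-2 + 2), ∅)} | St=[thunk :: addL(-3)]]
[8] [T=7 | E={x↦thunk(q, {q↦thunk((-2 + 2), ∅)}), q↦thunk((-2 + 2), ∅)} | St=[addL(-3)]]
→ final value 4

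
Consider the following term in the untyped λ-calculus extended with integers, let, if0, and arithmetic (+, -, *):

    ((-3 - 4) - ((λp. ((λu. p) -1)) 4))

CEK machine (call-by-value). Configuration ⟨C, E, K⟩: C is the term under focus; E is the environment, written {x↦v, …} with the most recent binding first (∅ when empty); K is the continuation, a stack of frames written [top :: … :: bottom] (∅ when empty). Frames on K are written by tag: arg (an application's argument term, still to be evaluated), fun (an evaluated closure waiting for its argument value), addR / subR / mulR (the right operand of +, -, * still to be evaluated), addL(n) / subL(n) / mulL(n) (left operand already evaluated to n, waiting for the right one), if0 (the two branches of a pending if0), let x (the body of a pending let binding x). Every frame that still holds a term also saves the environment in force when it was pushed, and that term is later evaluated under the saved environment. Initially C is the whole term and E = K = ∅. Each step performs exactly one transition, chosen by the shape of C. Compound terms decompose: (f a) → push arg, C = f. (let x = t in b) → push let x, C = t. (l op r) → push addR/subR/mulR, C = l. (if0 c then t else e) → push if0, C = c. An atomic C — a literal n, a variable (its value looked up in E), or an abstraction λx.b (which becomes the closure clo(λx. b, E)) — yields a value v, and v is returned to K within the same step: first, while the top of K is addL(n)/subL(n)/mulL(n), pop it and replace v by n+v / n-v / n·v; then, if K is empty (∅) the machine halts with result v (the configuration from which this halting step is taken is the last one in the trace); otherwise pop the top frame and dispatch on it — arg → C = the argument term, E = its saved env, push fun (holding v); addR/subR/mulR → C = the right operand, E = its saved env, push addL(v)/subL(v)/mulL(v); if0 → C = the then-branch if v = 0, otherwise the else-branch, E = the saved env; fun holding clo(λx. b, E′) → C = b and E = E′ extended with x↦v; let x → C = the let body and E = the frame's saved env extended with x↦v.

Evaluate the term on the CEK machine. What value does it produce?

Answer: -11

Execution trace:
[0] <C=((-3 - 4) - ((λp. ((λu. p) -1)) 4)), E=∅, K=∅>
[1] <C=(-3 - 4), E=∅, K=[subR]>
[2] <C=-3, E=∅, K=[subR :: subR]>
[3] <C=4, E=∅, K=[subL(-3) :: subR]>
[4] <C=((λp. ((λu. p) -1)) 4), E=∅, K=[subL(-7)]>
[5] <C=(λp. ((λu. p) -1)), E=∅, K=[arg :: subL(-7)]>
[6] <C=4, E=∅, K=[fun :: subL(-7)]>
[7] <C=((λu. p) -1), E={p↦4}, K=[subL(-7)]>
[8] <C=(λu. p), E={p↦4}, K=[arg :: subL(-7)]>
[9] <C=-1, E={p↦4}, K=[fun :: subL(-7)]>
[10] <C=p, E={u↦-1, p↦4}, K=[subL(-7)]>
→ final value -11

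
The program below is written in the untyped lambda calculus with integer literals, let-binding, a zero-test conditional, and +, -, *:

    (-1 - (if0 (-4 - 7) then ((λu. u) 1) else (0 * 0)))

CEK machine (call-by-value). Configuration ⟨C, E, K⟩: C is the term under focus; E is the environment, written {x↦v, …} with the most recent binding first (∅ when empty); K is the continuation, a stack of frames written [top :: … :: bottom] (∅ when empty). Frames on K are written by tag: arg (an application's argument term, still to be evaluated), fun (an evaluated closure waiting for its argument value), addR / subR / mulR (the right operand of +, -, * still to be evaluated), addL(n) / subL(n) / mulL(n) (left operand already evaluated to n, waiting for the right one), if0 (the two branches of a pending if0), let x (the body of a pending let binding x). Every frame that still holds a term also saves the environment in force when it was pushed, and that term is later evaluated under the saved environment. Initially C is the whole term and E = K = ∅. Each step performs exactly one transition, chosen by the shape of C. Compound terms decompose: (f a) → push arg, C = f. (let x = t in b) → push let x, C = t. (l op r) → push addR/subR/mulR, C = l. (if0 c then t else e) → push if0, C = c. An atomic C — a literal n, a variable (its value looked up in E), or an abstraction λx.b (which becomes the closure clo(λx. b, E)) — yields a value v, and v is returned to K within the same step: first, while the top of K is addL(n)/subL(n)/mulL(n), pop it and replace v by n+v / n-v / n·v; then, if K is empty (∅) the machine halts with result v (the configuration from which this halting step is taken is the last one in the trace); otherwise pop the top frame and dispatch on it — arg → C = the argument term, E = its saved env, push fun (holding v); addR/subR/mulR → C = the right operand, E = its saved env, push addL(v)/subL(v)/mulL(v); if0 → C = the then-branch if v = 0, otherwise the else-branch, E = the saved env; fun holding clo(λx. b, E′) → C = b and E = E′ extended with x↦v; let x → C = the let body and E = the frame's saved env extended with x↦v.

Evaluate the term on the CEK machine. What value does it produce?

Answer: -1

Execution trace:
t=0: ⟨C=(-1 - (if0 (-4 - 7) then ((λu. u) 1) else (0 * 0))); E=∅; K=∅⟩
t=1: ⟨C=-1; E=∅; K=[subR]⟩
t=2: ⟨C=(if0 (-4 - 7) then ((λu. u) 1) else (0 * 0)); E=∅; K=[subL(-1)]⟩
t=3: ⟨C=(-4 - 7); E=∅; K=[if0 :: subL(-1)]⟩
t=4: ⟨C=-4; E=∅; K=[subR :: if0 :: subL(-1)]⟩
t=5: ⟨C=7; E=∅; K=[subL(-4) :: if0 :: subL(-1)]⟩
t=6: ⟨C=(0 * 0); E=∅; K=[subL(-1)]⟩
t=7: ⟨C=0; E=∅; K=[mulR :: subL(-1)]⟩
t=8: ⟨C=0; E=∅; K=[mulL(0) :: subL(-1)]⟩
→ final value -1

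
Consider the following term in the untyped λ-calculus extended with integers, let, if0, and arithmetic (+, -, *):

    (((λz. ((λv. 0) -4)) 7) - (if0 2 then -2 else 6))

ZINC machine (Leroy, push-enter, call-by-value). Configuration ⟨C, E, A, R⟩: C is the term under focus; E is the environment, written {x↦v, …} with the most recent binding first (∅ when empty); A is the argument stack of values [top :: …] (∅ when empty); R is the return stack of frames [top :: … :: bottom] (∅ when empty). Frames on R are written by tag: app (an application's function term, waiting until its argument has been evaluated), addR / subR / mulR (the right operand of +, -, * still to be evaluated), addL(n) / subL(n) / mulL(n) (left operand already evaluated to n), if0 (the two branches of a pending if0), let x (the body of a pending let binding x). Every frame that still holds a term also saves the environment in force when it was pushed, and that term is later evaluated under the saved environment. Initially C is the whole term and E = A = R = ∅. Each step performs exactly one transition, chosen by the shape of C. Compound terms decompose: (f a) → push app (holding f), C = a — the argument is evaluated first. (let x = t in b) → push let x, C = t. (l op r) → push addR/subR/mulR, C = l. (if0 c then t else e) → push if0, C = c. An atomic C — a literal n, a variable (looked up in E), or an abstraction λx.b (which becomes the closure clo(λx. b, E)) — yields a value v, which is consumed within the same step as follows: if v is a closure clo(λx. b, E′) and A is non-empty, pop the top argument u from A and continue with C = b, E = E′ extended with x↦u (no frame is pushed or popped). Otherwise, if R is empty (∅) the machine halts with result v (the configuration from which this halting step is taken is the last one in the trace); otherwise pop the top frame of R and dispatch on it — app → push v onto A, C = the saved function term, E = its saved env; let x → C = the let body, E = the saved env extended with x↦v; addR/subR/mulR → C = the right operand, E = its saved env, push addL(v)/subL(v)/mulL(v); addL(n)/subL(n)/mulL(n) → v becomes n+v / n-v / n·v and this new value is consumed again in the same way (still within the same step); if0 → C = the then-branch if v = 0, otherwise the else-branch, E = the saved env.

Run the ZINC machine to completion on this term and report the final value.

Answer: -6

Derivation:
0. [C=(((λz. ((λv. 0) -4)) 7) - (if0 2 then -2 else 6)) | E=∅ | A=∅ | R=∅]
1. [C=((λz. ((λv. 0) -4)) 7) | E=∅ | A=∅ | R=[subR]]
2. [C=7 | E=∅ | A=∅ | R=[app :: subR]]
3. [C=(λz. ((λv. 0) -4)) | E=∅ | A=[7] | R=[subR]]
4. [C=((λv. 0) -4) | E={z↦7} | A=∅ | R=[subR]]
5. [C=-4 | E={z↦7} | A=∅ | R=[app :: subR]]
6. [C=(λv. 0) | E={z↦7} | A=[-4] | R=[subR]]
7. [C=0 | E={v↦-4, z↦7} | A=∅ | R=[subR]]
8. [C=(if0 2 then -2 else 6) | E=∅ | A=∅ | R=[subL(0)]]
9. [C=2 | E=∅ | A=∅ | R=[if0 :: subL(0)]]
10. [C=6 | E=∅ | A=∅ | R=[subL(0)]]
→ final value -6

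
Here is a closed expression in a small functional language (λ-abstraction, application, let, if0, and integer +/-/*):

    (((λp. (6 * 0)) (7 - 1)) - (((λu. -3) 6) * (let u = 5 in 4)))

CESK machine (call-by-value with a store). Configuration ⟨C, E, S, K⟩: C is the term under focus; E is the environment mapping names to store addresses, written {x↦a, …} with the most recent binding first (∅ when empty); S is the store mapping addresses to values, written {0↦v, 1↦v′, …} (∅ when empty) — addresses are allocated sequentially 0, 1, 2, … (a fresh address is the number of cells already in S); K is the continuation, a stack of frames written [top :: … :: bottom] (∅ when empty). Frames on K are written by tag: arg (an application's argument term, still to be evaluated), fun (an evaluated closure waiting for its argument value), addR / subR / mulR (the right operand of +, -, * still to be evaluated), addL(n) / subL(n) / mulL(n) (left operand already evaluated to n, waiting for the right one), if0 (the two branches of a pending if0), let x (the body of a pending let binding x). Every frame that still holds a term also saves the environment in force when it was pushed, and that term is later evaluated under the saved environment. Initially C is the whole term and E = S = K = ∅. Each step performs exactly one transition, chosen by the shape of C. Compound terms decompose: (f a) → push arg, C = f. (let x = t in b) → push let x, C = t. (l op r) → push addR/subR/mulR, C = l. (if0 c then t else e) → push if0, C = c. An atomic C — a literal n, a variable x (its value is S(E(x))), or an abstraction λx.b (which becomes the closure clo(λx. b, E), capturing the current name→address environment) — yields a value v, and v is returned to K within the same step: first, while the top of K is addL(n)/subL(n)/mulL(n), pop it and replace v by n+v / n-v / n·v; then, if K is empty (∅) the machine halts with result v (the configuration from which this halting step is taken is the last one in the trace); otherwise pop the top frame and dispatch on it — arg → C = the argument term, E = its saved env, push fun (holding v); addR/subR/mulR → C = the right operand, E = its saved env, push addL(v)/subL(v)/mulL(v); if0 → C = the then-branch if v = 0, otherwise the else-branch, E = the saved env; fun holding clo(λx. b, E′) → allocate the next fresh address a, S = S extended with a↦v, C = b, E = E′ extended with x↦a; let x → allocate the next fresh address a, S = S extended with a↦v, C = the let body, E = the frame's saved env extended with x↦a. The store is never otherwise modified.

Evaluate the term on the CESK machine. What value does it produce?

0. ⟨C=(((λp. (6 * 0)) (7 - 1)) - (((λu. -3) 6) * (let u = 5 in 4))); E=∅; S=∅; K=∅⟩
1. ⟨C=((λp. (6 * 0)) (7 - 1)); E=∅; S=∅; K=[subR]⟩
2. ⟨C=(λp. (6 * 0)); E=∅; S=∅; K=[arg :: subR]⟩
3. ⟨C=(7 - 1); E=∅; S=∅; K=[fun :: subR]⟩
4. ⟨C=7; E=∅; S=∅; K=[subR :: fun :: subR]⟩
5. ⟨C=1; E=∅; S=∅; K=[subL(7) :: fun :: subR]⟩
6. ⟨C=(6 * 0); E={p↦0}; S={0↦6}; K=[subR]⟩
7. ⟨C=6; E={p↦0}; S={0↦6}; K=[mulR :: subR]⟩
8. ⟨C=0; E={p↦0}; S={0↦6}; K=[mulL(6) :: subR]⟩
9. ⟨C=(((λu. -3) 6) * (let u = 5 in 4)); E=∅; S={0↦6}; K=[subL(0)]⟩
10. ⟨C=((λu. -3) 6); E=∅; S={0↦6}; K=[mulR :: subL(0)]⟩
11. ⟨C=(λu. -3); E=∅; S={0↦6}; K=[arg :: mulR :: subL(0)]⟩
12. ⟨C=6; E=∅; S={0↦6}; K=[fun :: mulR :: subL(0)]⟩
13. ⟨C=-3; E={u↦1}; S={0↦6, 1↦6}; K=[mulR :: subL(0)]⟩
14. ⟨C=(let u = 5 in 4); E=∅; S={0↦6, 1↦6}; K=[mulL(-3) :: subL(0)]⟩
15. ⟨C=5; E=∅; S={0↦6, 1↦6}; K=[let u :: mulL(-3) :: subL(0)]⟩
16. ⟨C=4; E={u↦2}; S={0↦6, 1↦6, 2↦5}; K=[mulL(-3) :: subL(0)]⟩
→ final value 12

Answer: 12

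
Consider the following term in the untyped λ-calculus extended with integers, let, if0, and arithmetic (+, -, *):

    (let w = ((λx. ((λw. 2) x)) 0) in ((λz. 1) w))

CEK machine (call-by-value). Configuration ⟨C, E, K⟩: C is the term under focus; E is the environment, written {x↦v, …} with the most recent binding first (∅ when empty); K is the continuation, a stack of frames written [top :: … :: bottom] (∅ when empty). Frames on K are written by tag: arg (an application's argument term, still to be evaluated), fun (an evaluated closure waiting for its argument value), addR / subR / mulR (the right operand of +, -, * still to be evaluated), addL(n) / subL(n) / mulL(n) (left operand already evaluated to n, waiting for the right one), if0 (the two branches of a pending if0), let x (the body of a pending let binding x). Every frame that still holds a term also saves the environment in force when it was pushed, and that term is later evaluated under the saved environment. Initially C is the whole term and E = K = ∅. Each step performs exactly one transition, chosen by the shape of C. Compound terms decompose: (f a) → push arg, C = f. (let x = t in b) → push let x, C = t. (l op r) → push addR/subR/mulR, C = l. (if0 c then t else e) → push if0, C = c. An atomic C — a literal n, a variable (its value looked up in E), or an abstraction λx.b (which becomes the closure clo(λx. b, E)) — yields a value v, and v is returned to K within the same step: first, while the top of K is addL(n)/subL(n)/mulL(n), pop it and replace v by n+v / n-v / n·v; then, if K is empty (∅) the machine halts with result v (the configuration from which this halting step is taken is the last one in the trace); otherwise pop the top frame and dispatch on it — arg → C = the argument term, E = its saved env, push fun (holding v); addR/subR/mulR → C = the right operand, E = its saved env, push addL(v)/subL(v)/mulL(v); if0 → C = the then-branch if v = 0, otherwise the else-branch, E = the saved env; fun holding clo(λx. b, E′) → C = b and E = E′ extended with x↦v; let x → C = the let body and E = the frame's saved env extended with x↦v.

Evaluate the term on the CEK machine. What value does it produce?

Answer: 1

Machine steps:
t=0: ⟨C=(let w = ((λx. ((λw. 2) x)) 0) in ((λz. 1) w)); E=∅; K=∅⟩
t=1: ⟨C=((λx. ((λw. 2) x)) 0); E=∅; K=[let w]⟩
t=2: ⟨C=(λx. ((λw. 2) x)); E=∅; K=[arg :: let w]⟩
t=3: ⟨C=0; E=∅; K=[fun :: let w]⟩
t=4: ⟨C=((λw. 2) x); E={x↦0}; K=[let w]⟩
t=5: ⟨C=(λw. 2); E={x↦0}; K=[arg :: let w]⟩
t=6: ⟨C=x; E={x↦0}; K=[fun :: let w]⟩
t=7: ⟨C=2; E={w↦0, x↦0}; K=[let w]⟩
t=8: ⟨C=((λz. 1) w); E={w↦2}; K=∅⟩
t=9: ⟨C=(λz. 1); E={w↦2}; K=[arg]⟩
t=10: ⟨C=w; E={w↦2}; K=[fun]⟩
t=11: ⟨C=1; E={z↦2, w↦2}; K=∅⟩
→ final value 1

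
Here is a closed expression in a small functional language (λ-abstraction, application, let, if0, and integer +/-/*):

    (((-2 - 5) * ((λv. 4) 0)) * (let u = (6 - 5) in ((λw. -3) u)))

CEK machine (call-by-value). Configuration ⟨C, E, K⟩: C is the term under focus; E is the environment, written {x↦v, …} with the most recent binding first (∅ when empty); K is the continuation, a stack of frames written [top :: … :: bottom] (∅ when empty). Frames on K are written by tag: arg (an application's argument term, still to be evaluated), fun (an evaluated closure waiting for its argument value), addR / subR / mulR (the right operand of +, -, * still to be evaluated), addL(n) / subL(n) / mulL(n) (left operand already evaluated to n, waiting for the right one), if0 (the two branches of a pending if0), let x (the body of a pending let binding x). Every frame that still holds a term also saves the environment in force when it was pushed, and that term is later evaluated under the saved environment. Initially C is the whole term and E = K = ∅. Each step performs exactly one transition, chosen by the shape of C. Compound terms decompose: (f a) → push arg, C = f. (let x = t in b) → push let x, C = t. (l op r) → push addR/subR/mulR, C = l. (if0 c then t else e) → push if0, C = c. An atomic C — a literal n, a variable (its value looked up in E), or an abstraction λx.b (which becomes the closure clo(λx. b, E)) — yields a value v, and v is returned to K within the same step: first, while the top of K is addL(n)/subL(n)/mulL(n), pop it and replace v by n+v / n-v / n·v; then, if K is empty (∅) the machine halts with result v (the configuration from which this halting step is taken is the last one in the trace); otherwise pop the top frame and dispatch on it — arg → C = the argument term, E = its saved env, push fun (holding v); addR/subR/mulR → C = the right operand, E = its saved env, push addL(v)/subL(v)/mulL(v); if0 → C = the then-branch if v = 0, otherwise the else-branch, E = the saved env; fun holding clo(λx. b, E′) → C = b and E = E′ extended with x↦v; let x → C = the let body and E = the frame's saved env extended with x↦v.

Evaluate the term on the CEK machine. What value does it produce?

Answer: 84

Derivation:
t=0: <C=(((-2 - 5) * ((λv. 4) 0)) * (let u = (6 - 5) in ((λw. -3) u))), E=∅, K=∅>
t=1: <C=((-2 - 5) * ((λv. 4) 0)), E=∅, K=[mulR]>
t=2: <C=(-2 - 5), E=∅, K=[mulR :: mulR]>
t=3: <C=-2, E=∅, K=[subR :: mulR :: mulR]>
t=4: <C=5, E=∅, K=[subL(-2) :: mulR :: mulR]>
t=5: <C=((λv. 4) 0), E=∅, K=[mulL(-7) :: mulR]>
t=6: <C=(λv. 4), E=∅, K=[arg :: mulL(-7) :: mulR]>
t=7: <C=0, E=∅, K=[fun :: mulL(-7) :: mulR]>
t=8: <C=4, E={v↦0}, K=[mulL(-7) :: mulR]>
t=9: <C=(let u = (6 - 5) in ((λw. -3) u)), E=∅, K=[mulL(-28)]>
t=10: <C=(6 - 5), E=∅, K=[let u :: mulL(-28)]>
t=11: <C=6, E=∅, K=[subR :: let u :: mulL(-28)]>
t=12: <C=5, E=∅, K=[subL(6) :: let u :: mulL(-28)]>
t=13: <C=((λw. -3) u), E={u↦1}, K=[mulL(-28)]>
t=14: <C=(λw. -3), E={u↦1}, K=[arg :: mulL(-28)]>
t=15: <C=u, E={u↦1}, K=[fun :: mulL(-28)]>
t=16: <C=-3, E={w↦1, u↦1}, K=[mulL(-28)]>
→ final value 84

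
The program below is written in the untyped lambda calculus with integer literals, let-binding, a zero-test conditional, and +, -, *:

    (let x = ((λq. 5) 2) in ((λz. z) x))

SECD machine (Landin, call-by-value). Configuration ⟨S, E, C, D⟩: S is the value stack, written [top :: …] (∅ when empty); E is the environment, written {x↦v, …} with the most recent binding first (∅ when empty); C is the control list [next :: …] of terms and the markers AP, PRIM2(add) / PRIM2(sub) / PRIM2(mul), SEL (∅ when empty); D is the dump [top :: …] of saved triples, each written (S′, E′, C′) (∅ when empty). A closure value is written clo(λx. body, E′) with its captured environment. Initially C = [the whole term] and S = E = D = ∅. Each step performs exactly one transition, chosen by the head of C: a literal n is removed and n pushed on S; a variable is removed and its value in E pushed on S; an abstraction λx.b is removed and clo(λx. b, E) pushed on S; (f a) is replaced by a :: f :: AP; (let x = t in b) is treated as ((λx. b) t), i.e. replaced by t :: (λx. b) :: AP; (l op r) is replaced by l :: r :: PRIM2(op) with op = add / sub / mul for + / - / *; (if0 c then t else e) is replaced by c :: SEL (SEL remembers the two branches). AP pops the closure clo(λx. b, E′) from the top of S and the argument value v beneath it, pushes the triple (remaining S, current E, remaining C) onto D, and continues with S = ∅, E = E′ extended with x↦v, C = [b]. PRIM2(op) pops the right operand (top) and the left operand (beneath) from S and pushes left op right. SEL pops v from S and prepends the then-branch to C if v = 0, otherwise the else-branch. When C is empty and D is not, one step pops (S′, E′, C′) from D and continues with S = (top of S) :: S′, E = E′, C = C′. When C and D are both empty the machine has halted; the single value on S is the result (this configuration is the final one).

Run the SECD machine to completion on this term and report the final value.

t=0: <S=∅, E=∅, C=[(let x = ((λq. 5) 2) in ((λz. z) x))], D=∅>
t=1: <S=∅, E=∅, C=[((λq. 5) 2) :: (λx. ((λz. z) x)) :: AP], D=∅>
t=2: <S=∅, E=∅, C=[2 :: (λq. 5) :: AP :: (λx. ((λz. z) x)) :: AP], D=∅>
t=3: <S=[2], E=∅, C=[(λq. 5) :: AP :: (λx. ((λz. z) x)) :: AP], D=∅>
t=4: <S=[clo(λq. 5, ∅) :: 2], E=∅, C=[AP :: (λx. ((λz. z) x)) :: AP], D=∅>
t=5: <S=∅, E={q↦2}, C=[5], D=[(∅, ∅, [(λx. ((λz. z) x)) :: AP])]>
t=6: <S=[5], E={q↦2}, C=∅, D=[(∅, ∅, [(λx. ((λz. z) x)) :: AP])]>
t=7: <S=[5], E=∅, C=[(λx. ((λz. z) x)) :: AP], D=∅>
t=8: <S=[clo(λx. ((λz. z) x), ∅) :: 5], E=∅, C=[AP], D=∅>
t=9: <S=∅, E={x↦5}, C=[((λz. z) x)], D=[(∅, ∅, ∅)]>
t=10: <S=∅, E={x↦5}, C=[x :: (λz. z) :: AP], D=[(∅, ∅, ∅)]>
t=11: <S=[5], E={x↦5}, C=[(λz. z) :: AP], D=[(∅, ∅, ∅)]>
t=12: <S=[clo(λz. z, {x↦5}) :: 5], E={x↦5}, C=[AP], D=[(∅, ∅, ∅)]>
t=13: <S=∅, E={z↦5, x↦5}, C=[z], D=[(∅, {x↦5}, ∅) :: (∅, ∅, ∅)]>
t=14: <S=[5], E={z↦5, x↦5}, C=∅, D=[(∅, {x↦5}, ∅) :: (∅, ∅, ∅)]>
t=15: <S=[5], E={x↦5}, C=∅, D=[(∅, ∅, ∅)]>
t=16: <S=[5], E=∅, C=∅, D=∅>
→ final value 5

Answer: 5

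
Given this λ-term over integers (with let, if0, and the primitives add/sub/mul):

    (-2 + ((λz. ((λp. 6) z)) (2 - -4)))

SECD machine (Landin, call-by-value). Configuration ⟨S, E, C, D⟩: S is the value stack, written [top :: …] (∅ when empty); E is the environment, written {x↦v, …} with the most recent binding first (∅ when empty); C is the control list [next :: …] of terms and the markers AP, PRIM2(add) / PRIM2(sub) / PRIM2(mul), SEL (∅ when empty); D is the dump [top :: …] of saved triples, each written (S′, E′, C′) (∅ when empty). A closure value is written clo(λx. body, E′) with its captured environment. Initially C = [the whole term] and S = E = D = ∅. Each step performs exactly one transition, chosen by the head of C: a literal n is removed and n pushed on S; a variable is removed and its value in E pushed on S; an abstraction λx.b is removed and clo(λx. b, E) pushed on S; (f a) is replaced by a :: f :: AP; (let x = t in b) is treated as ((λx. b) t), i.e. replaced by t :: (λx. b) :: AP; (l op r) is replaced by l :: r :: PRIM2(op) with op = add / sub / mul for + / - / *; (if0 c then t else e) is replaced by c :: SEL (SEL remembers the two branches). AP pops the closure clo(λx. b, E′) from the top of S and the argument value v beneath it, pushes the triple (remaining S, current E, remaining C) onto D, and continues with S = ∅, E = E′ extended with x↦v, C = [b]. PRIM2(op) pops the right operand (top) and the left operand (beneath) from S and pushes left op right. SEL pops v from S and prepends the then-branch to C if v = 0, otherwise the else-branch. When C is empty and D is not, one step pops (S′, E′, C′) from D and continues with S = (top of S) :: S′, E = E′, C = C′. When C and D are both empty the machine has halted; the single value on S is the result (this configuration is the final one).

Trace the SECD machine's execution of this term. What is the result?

Answer: 4

Machine steps:
t=0: <S=∅, E=∅, C=[(-2 + ((λz. ((λp. 6) z)) (2 - -4)))], D=∅>
t=1: <S=∅, E=∅, C=[-2 :: ((λz. ((λp. 6) z)) (2 - -4)) :: PRIM2(add)], D=∅>
t=2: <S=[-2], E=∅, C=[((λz. ((λp. 6) z)) (2 - -4)) :: PRIM2(add)], D=∅>
t=3: <S=[-2], E=∅, C=[(2 - -4) :: (λz. ((λp. 6) z)) :: AP :: PRIM2(add)], D=∅>
t=4: <S=[-2], E=∅, C=[2 :: -4 :: PRIM2(sub) :: (λz. ((λp. 6) z)) :: AP :: PRIM2(add)], D=∅>
t=5: <S=[2 :: -2], E=∅, C=[-4 :: PRIM2(sub) :: (λz. ((λp. 6) z)) :: AP :: PRIM2(add)], D=∅>
t=6: <S=[-4 :: 2 :: -2], E=∅, C=[PRIM2(sub) :: (λz. ((λp. 6) z)) :: AP :: PRIM2(add)], D=∅>
t=7: <S=[6 :: -2], E=∅, C=[(λz. ((λp. 6) z)) :: AP :: PRIM2(add)], D=∅>
t=8: <S=[clo(λz. ((λp. 6) z), ∅) :: 6 :: -2], E=∅, C=[AP :: PRIM2(add)], D=∅>
t=9: <S=∅, E={z↦6}, C=[((λp. 6) z)], D=[([-2], ∅, [PRIM2(add)])]>
t=10: <S=∅, E={z↦6}, C=[z :: (λp. 6) :: AP], D=[([-2], ∅, [PRIM2(add)])]>
t=11: <S=[6], E={z↦6}, C=[(λp. 6) :: AP], D=[([-2], ∅, [PRIM2(add)])]>
t=12: <S=[clo(λp. 6, {z↦6}) :: 6], E={z↦6}, C=[AP], D=[([-2], ∅, [PRIM2(add)])]>
t=13: <S=∅, E={p↦6, z↦6}, C=[6], D=[(∅, {z↦6}, ∅) :: ([-2], ∅, [PRIM2(add)])]>
t=14: <S=[6], E={p↦6, z↦6}, C=∅, D=[(∅, {z↦6}, ∅) :: ([-2], ∅, [PRIM2(add)])]>
t=15: <S=[6], E={z↦6}, C=∅, D=[([-2], ∅, [PRIM2(add)])]>
t=16: <S=[6 :: -2], E=∅, C=[PRIM2(add)], D=∅>
t=17: <S=[4], E=∅, C=∅, D=∅>
→ final value 4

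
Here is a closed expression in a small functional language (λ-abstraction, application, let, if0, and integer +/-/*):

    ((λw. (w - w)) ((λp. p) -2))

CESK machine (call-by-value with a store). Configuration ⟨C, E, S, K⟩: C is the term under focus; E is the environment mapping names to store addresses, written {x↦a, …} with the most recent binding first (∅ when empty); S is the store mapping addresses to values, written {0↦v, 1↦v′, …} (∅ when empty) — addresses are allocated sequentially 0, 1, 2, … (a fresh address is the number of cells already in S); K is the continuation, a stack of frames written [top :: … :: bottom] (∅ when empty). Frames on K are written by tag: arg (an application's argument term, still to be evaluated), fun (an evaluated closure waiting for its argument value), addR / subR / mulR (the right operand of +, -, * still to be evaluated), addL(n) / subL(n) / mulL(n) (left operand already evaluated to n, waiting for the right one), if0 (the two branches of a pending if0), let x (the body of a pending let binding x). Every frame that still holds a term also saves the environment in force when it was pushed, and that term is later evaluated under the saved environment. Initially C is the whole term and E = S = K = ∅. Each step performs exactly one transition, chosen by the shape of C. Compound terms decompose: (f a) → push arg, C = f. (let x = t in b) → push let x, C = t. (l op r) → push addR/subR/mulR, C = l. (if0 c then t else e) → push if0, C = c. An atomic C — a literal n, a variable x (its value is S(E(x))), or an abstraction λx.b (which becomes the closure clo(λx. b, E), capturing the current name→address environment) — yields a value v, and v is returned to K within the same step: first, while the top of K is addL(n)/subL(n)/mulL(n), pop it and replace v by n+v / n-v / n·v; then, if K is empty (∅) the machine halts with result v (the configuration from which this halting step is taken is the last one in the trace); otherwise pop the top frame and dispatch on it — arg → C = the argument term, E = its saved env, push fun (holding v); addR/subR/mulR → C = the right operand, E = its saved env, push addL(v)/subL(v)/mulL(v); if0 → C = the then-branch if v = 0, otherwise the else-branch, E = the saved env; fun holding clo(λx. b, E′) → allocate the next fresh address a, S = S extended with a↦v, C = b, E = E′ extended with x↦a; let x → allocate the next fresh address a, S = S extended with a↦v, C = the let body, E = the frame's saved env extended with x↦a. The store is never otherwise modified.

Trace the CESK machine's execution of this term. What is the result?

[0] <C=((λw. (w - w)) ((λp. p) -2)), E=∅, S=∅, K=∅>
[1] <C=(λw. (w - w)), E=∅, S=∅, K=[arg]>
[2] <C=((λp. p) -2), E=∅, S=∅, K=[fun]>
[3] <C=(λp. p), E=∅, S=∅, K=[arg :: fun]>
[4] <C=-2, E=∅, S=∅, K=[fun :: fun]>
[5] <C=p, E={p↦0}, S={0↦-2}, K=[fun]>
[6] <C=(w - w), E={w↦1}, S={0↦-2, 1↦-2}, K=∅>
[7] <C=w, E={w↦1}, S={0↦-2, 1↦-2}, K=[subR]>
[8] <C=w, E={w↦1}, S={0↦-2, 1↦-2}, K=[subL(-2)]>
→ final value 0

Answer: 0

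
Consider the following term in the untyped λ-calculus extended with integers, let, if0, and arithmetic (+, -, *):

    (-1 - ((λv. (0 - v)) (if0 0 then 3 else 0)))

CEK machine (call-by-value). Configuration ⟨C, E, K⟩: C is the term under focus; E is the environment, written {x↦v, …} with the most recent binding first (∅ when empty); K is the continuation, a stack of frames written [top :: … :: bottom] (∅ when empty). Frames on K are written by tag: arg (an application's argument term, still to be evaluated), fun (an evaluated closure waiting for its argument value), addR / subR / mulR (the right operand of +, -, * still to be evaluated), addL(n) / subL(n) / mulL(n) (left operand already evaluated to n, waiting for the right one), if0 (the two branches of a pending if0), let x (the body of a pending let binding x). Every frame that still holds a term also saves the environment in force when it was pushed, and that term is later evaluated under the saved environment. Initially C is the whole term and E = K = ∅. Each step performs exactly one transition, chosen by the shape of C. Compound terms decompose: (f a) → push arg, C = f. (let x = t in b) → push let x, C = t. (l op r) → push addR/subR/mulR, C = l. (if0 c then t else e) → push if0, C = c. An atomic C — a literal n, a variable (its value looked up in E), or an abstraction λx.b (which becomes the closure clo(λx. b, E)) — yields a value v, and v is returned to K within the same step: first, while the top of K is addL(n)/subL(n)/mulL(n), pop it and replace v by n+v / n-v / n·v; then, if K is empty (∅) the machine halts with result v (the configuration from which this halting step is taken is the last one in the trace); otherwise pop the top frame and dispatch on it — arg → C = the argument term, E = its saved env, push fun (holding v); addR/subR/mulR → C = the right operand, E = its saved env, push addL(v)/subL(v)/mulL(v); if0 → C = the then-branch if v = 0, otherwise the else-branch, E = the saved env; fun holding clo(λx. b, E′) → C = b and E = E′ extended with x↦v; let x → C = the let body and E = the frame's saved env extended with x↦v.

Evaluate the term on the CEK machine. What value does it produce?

0. ⟨C=(-1 - ((λv. (0 - v)) (if0 0 then 3 else 0))); E=∅; K=∅⟩
1. ⟨C=-1; E=∅; K=[subR]⟩
2. ⟨C=((λv. (0 - v)) (if0 0 then 3 else 0)); E=∅; K=[subL(-1)]⟩
3. ⟨C=(λv. (0 - v)); E=∅; K=[arg :: subL(-1)]⟩
4. ⟨C=(if0 0 then 3 else 0); E=∅; K=[fun :: subL(-1)]⟩
5. ⟨C=0; E=∅; K=[if0 :: fun :: subL(-1)]⟩
6. ⟨C=3; E=∅; K=[fun :: subL(-1)]⟩
7. ⟨C=(0 - v); E={v↦3}; K=[subL(-1)]⟩
8. ⟨C=0; E={v↦3}; K=[subR :: subL(-1)]⟩
9. ⟨C=v; E={v↦3}; K=[subL(0) :: subL(-1)]⟩
→ final value 2

Answer: 2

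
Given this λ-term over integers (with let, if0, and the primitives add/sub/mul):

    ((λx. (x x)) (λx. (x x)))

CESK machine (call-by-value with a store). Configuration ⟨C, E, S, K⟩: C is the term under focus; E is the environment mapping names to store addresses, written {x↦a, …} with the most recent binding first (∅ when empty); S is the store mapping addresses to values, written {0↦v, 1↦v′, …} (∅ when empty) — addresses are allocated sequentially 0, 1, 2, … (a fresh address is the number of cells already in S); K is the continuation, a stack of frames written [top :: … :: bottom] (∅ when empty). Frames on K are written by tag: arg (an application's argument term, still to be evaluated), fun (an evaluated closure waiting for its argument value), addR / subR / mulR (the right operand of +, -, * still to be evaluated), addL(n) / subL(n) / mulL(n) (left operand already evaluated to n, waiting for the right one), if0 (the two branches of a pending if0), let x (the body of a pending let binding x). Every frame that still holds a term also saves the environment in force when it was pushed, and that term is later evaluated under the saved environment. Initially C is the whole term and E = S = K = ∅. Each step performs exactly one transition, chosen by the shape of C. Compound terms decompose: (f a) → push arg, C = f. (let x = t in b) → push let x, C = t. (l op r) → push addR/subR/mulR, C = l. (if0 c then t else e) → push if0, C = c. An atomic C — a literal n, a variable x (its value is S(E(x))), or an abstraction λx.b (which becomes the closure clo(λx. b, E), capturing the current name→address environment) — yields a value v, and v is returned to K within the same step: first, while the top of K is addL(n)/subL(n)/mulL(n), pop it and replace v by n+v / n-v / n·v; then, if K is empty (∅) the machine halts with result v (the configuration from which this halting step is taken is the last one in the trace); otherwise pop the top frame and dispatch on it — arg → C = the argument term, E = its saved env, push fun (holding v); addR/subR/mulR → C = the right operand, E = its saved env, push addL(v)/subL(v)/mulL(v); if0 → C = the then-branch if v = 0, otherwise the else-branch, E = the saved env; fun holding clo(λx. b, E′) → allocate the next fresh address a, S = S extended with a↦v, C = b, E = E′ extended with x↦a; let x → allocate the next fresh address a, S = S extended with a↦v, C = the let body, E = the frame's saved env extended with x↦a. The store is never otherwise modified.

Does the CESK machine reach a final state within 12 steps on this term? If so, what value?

[0] <C=((λx. (x x)) (λx. (x x))), E=∅, S=∅, K=∅>
[1] <C=(λx. (x x)), E=∅, S=∅, K=[arg]>
[2] <C=(λx. (x x)), E=∅, S=∅, K=[fun]>
[3] <C=(x x), E={x↦0}, S={0↦clo(λx. (x x), ∅)}, K=∅>
[4] <C=x, E={x↦0}, S={0↦clo(λx. (x x), ∅)}, K=[arg]>
[5] <C=x, E={x↦0}, S={0↦clo(λx. (x x), ∅)}, K=[fun]>
[6] <C=(x x), E={x↦1}, S={0↦clo(λx. (x x), ∅), 1↦clo(λx. (x x), ∅)}, K=∅>
[7] <C=x, E={x↦1}, S={0↦clo(λx. (x x), ∅), 1↦clo(λx. (x x), ∅)}, K=[arg]>
[8] <C=x, E={x↦1}, S={0↦clo(λx. (x x), ∅), 1↦clo(λx. (x x), ∅)}, K=[fun]>
[9] <C=(x x), E={x↦2}, S={0↦clo(λx. (x x), ∅), 1↦clo(λx. (x x), ∅), 2↦clo(λx. (x x), ∅)}, K=∅>
[10] <C=x, E={x↦2}, S={0↦clo(λx. (x x), ∅), 1↦clo(λx. (x x), ∅), 2↦clo(λx. (x x), ∅)}, K=[arg]>
[11] <C=x, E={x↦2}, S={0↦clo(λx. (x x), ∅), 1↦clo(λx. (x x), ∅), 2↦clo(λx. (x x), ∅)}, K=[fun]>
[12] <C=(x x), E={x↦3}, S={0↦clo(λx. (x x), ∅), 1↦clo(λx. (x x), ∅), 2↦clo(λx. (x x), ∅), 3↦clo(λx. (x x), ∅)}, K=∅>
→ 12 transitions taken and the configuration is still not final: no result within 12 steps

Answer: DIVERGES (no final state within 12 steps)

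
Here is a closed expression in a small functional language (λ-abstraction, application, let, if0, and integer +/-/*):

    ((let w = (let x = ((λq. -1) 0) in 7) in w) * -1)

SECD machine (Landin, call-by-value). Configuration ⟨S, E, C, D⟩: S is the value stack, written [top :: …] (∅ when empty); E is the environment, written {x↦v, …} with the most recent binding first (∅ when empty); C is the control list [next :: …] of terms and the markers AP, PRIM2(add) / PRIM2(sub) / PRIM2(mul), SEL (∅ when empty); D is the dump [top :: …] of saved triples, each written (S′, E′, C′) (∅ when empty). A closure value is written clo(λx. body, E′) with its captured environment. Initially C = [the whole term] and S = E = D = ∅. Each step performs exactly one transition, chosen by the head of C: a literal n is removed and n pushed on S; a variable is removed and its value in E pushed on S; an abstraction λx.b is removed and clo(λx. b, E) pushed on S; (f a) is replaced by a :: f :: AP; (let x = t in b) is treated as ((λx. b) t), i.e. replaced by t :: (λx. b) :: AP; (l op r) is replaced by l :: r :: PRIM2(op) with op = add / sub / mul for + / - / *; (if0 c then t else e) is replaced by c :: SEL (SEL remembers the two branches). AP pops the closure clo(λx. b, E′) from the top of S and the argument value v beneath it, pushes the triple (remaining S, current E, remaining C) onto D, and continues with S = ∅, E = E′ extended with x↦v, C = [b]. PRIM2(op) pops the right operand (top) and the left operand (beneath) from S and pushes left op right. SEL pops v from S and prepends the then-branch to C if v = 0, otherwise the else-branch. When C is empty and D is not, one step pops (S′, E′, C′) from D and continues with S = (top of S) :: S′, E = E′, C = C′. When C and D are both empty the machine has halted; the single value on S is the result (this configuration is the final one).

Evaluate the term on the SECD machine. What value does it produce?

Answer: -7

Machine steps:
t=0: [S=∅ | E=∅ | C=[((let w = (let x = ((λq. -1) 0) in 7) in w) * -1)] | D=∅]
t=1: [S=∅ | E=∅ | C=[(let w = (let x = ((λq. -1) 0) in 7) in w) :: -1 :: PRIM2(mul)] | D=∅]
t=2: [S=∅ | E=∅ | C=[(let x = ((λq. -1) 0) in 7) :: (λw. w) :: AP :: -1 :: PRIM2(mul)] | D=∅]
t=3: [S=∅ | E=∅ | C=[((λq. -1) 0) :: (λx. 7) :: AP :: (λw. w) :: AP :: -1 :: PRIM2(mul)] | D=∅]
t=4: [S=∅ | E=∅ | C=[0 :: (λq. -1) :: AP :: (λx. 7) :: AP :: (λw. w) :: AP :: -1 :: PRIM2(mul)] | D=∅]
t=5: [S=[0] | E=∅ | C=[(λq. -1) :: AP :: (λx. 7) :: AP :: (λw. w) :: AP :: -1 :: PRIM2(mul)] | D=∅]
t=6: [S=[clo(λq. -1, ∅) :: 0] | E=∅ | C=[AP :: (λx. 7) :: AP :: (λw. w) :: AP :: -1 :: PRIM2(mul)] | D=∅]
t=7: [S=∅ | E={q↦0} | C=[-1] | D=[(∅, ∅, [(λx. 7) :: AP :: (λw. w) :: AP :: -1 :: PRIM2(mul)])]]
t=8: [S=[-1] | E={q↦0} | C=∅ | D=[(∅, ∅, [(λx. 7) :: AP :: (λw. w) :: AP :: -1 :: PRIM2(mul)])]]
t=9: [S=[-1] | E=∅ | C=[(λx. 7) :: AP :: (λw. w) :: AP :: -1 :: PRIM2(mul)] | D=∅]
t=10: [S=[clo(λx. 7, ∅) :: -1] | E=∅ | C=[AP :: (λw. w) :: AP :: -1 :: PRIM2(mul)] | D=∅]
t=11: [S=∅ | E={x↦-1} | C=[7] | D=[(∅, ∅, [(λw. w) :: AP :: -1 :: PRIM2(mul)])]]
t=12: [S=[7] | E={x↦-1} | C=∅ | D=[(∅, ∅, [(λw. w) :: AP :: -1 :: PRIM2(mul)])]]
t=13: [S=[7] | E=∅ | C=[(λw. w) :: AP :: -1 :: PRIM2(mul)] | D=∅]
t=14: [S=[clo(λw. w, ∅) :: 7] | E=∅ | C=[AP :: -1 :: PRIM2(mul)] | D=∅]
t=15: [S=∅ | E={w↦7} | C=[w] | D=[(∅, ∅, [-1 :: PRIM2(mul)])]]
t=16: [S=[7] | E={w↦7} | C=∅ | D=[(∅, ∅, [-1 :: PRIM2(mul)])]]
t=17: [S=[7] | E=∅ | C=[-1 :: PRIM2(mul)] | D=∅]
t=18: [S=[-1 :: 7] | E=∅ | C=[PRIM2(mul)] | D=∅]
t=19: [S=[-7] | E=∅ | C=∅ | D=∅]
→ final value -7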